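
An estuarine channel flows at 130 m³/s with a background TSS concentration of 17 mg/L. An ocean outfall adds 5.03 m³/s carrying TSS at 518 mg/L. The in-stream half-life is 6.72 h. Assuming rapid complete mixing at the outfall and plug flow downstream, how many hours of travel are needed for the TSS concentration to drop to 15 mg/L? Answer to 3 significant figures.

8.40 h

Flow-weighted average: C = (130.0·17.00 + 5.030·518.0) / 135.0 = 4816/135.0 = 35.66 mg/L.
Half-life 6.72 h → k = ln 2 / 6.72 = 0.1031 h⁻¹ = 2.476 d⁻¹.
35.66·exp(−k·t) = 15 → t = ln(35.66/15)/k = 30230 s = 8.396 h.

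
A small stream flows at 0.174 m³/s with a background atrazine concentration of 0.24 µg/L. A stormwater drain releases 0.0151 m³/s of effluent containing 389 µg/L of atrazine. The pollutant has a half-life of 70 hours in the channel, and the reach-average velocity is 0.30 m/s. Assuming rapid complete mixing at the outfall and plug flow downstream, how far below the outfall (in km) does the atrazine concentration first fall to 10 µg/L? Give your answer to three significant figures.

After mixing, C = (0.1740·0.2400 + 0.01510·389.0) / 0.1891 = 5.916/0.1891 = 31.28 µg/L.
Half-life 70 h → k = ln 2 / 70 = 0.009902 h⁻¹ = 0.2377 d⁻¹.
Set 31.28·exp(−k·t) = 10 → t = ln(31.28/10)/k = 414600 s = 115.2 h.
Distance = v·t = 0.30·414600 = 124400 m = 124.4 km.

124 km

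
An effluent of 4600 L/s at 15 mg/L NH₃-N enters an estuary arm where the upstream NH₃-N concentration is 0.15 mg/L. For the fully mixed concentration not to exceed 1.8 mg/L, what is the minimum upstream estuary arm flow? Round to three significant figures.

Set C_mix = 1.8: (Q·0.1500 + 4600·15.00) / (Q + 4600) = 1.8
→ Q = 4600·(15.00 − 1.8)/(1.8 − 0.1500) = 36800 L/s.

36800 L/s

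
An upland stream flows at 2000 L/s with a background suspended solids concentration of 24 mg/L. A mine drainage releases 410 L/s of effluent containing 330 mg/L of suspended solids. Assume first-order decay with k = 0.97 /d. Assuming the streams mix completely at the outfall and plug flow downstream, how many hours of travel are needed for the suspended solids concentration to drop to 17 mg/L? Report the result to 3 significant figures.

Conservation of mass: C = (2000·24.00 + 410.0·330.0) / 2410 = 183300/2410 = 76.06 mg/L.
76.06·exp(−k·t) = 17 → t = ln(76.06/17)/k = 133500 s = 37.07 h.

37.1 h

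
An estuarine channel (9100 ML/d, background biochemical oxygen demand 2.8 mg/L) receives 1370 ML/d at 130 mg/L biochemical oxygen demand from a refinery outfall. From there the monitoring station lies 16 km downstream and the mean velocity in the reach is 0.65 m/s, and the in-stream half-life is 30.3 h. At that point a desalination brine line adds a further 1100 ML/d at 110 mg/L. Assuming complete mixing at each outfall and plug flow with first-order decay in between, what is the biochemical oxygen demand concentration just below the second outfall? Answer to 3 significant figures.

25.5 mg/L

Mass balance: C = (9100·2.800 + 1370·130.0) / 10470 = 203600/10470 = 19.44 mg/L; combined flow 10470 ML/d.
Travel time t = 16·1000 / 0.65 = 24620 s = 6.838 h.
Half-life 30.3 h → k = ln 2 / 30.3 = 0.02288 h⁻¹ = 0.5490 d⁻¹.
Decay over the reach: 19.44·exp(−kt) = 19.44·0.8552 = 16.63 mg/L.
Second outfall: C = (10470·16.63 + 1100·110.0)/11570 = 25.51 mg/L.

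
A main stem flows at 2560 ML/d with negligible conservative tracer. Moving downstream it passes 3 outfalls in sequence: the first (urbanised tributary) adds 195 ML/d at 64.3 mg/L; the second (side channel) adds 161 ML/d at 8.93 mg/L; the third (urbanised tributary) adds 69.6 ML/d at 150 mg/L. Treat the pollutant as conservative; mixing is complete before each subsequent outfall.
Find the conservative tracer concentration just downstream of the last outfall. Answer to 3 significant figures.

After outfall 1: Q = 2560 + 195.0 = 2755 ML/d; C = (2560·0 + 195.0·64.30)/2755 = 4.551 mg/L.
After outfall 2: Q = 2755 + 161.0 = 2916 ML/d; C = (2755·4.551 + 161.0·8.930)/2916 = 4.793 mg/L.
After outfall 3: Q = 2916 + 69.60 = 2986 ML/d; C = (2916·4.793 + 69.60·150.0)/2986 = 8.178 mg/L.

8.18 mg/L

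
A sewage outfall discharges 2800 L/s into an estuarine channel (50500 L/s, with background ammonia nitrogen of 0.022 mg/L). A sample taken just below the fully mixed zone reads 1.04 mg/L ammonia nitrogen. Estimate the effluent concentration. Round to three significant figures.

19.4 mg/L

Mass balance: 50500·0.02200 + 2800·Cₑ = 53300·1.040
→ Cₑ = (53300·1.040 − 50500·0.02200) / 2800 = 19.40 mg/L.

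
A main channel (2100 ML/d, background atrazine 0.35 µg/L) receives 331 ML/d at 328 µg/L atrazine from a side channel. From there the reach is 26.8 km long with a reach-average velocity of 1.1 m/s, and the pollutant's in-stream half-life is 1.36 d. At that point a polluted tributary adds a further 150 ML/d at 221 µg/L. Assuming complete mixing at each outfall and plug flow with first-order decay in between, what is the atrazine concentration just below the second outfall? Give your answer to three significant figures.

Conservation of mass: C = (2100·0.3500 + 331.0·328.0) / 2431 = 109300/2431 = 44.96 µg/L; combined flow 2431 ML/d.
Travel time t = 26.8·1000 / 1.1 = 24360 s = 6.768 h.
Half-life 1.36 d → k = ln 2 / 1.36 = 0.5097 d⁻¹.
Applying C = C₀e^(−kt): 44.96 × 0.8661 = 38.94 µg/L.
Second outfall: C = (2431·38.94 + 150.0·221.0)/2581 = 49.52 µg/L.

49.5 µg/L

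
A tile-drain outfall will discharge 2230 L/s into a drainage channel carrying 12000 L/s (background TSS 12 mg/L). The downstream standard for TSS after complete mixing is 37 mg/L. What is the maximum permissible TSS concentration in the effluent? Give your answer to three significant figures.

172 mg/L

At the limit, (Qr·Cr + Qe·Cₑ)/(Qr + Qe) = 37:
Cₑ = (14230·37 − 12000·12.00) / 2230 = 171.5 mg/L.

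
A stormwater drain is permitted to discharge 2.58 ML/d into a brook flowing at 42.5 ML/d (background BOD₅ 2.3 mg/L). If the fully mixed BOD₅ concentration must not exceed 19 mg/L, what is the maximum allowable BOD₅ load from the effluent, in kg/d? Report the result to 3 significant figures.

759 kg/d

Mass balance at the limit: 42.50·2.300 + 2.580·Cₑ = 45.08·19 → Cₑ = 294.1 mg/L.
2.580 ML/d = 0.02986 m³/s. Load = 0.02986 m³/s × 294.1 g/m³ × 86 400 s/d = 758.8 kg/d.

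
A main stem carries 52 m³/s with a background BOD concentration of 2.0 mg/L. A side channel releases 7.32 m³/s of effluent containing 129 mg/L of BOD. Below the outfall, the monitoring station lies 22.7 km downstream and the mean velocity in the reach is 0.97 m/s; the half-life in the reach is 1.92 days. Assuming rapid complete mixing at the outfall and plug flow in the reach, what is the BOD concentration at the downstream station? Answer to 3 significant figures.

After mixing, C = (52.00·2.000 + 7.320·129.0) / 59.32 = 1048/59.32 = 17.67 mg/L.
Travel time t = 22.7·1000 / 0.97 = 23400 s = 6.501 h.
Half-life 1.92 d → k = ln 2 / 1.92 = 0.3610 d⁻¹.
After decay, C = 17.67 × e^(−kt) = 17.67 × 0.9068 = 16.03 mg/L.

16.0 mg/L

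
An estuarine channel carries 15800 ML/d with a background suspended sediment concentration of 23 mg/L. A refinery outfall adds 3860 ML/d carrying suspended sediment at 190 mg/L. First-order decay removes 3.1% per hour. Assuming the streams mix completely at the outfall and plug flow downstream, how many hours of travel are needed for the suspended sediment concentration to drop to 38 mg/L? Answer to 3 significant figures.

Mixed concentration C = ΣQC/ΣQ = (15800·23.00 + 3860·190.0) / 19660 = 1097000/19660 = 55.79 mg/L.
3.1%/h lost → k = −ln(1 − 0.031) = 0.03149 h⁻¹.
55.79·exp(−k·t) = 38 → t = ln(55.79/38)/k = 43900 s = 12.19 h.

12.2 h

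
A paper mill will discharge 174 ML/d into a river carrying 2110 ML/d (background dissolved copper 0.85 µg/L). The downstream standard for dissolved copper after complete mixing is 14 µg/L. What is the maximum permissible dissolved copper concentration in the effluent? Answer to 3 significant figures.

173 µg/L

At the limit, (Qr·Cr + Qe·Cₑ)/(Qr + Qe) = 14:
Cₑ = (2284·14 − 2110·0.8500) / 174.0 = 173.5 µg/L.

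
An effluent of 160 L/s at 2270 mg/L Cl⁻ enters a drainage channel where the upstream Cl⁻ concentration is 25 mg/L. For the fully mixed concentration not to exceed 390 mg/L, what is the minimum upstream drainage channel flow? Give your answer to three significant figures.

824 L/s

Set C_mix = 390: (Q·25.00 + 160.0·2270) / (Q + 160.0) = 390
→ Q = 160.0·(2270 − 390)/(390 − 25.00) = 824.1 L/s.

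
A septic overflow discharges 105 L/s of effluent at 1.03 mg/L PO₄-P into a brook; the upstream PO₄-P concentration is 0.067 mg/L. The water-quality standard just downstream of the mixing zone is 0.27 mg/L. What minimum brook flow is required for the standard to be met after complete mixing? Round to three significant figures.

393 L/s

Set C_mix = 0.27: (Q·0.06700 + 105.0·1.030) / (Q + 105.0) = 0.27
→ Q = 105.0·(1.030 − 0.27)/(0.27 − 0.06700) = 393.1 L/s.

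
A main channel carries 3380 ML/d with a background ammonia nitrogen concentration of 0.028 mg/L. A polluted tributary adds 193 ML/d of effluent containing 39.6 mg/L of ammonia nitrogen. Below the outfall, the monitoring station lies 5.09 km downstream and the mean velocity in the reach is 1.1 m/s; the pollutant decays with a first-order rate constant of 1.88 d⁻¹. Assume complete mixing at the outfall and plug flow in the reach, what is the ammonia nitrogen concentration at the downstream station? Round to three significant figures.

Conservation of mass: C = (3380·0.02800 + 193.0·39.60) / 3573 = 7737/3573 = 2.166 mg/L.
Travel time t = 5.09·1000 / 1.1 = 4627 s = 1.285 h.
Applying C = C₀e^(−kt): 2.166 × 0.9042 = 1.958 mg/L.

1.96 mg/L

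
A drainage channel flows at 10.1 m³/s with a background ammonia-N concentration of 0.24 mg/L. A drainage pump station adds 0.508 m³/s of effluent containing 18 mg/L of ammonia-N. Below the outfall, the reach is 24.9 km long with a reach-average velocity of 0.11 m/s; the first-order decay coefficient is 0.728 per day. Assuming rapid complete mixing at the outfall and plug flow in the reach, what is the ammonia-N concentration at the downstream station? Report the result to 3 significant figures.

0.162 mg/L

Conservation of mass: C = (10.10·0.2400 + 0.5080·18.00) / 10.61 = 11.57/10.61 = 1.090 mg/L.
Travel time t = 24.9·1000 / 0.11 = 226400 s = 62.88 h.
First-order decay: C = 1.090·exp(−k·t) = 1.090·0.1485 = 0.1619 mg/L.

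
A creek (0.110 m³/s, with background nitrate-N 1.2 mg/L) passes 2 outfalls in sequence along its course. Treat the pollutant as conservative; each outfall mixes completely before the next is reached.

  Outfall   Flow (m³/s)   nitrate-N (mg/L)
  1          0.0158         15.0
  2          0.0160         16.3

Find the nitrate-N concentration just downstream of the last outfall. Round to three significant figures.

Below outfall 1: Q → 0.1258 m³/s, C = (0.1100·1.200 + 0.01580·15.00)/0.1258 = 2.933 mg/L.
Below outfall 2: Q → 0.1418 m³/s, C = (0.1258·2.933 + 0.01600·16.30)/0.1418 = 4.441 mg/L.

4.44 mg/L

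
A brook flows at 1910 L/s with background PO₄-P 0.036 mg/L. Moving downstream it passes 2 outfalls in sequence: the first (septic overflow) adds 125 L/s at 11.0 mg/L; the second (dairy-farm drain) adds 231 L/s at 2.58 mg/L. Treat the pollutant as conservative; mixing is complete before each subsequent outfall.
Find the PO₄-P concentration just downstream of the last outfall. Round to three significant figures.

0.900 mg/L

After outfall 1: Q = 1910 + 125.0 = 2035 L/s; C = (1910·0.03600 + 125.0·11.00)/2035 = 0.7095 mg/L.
After outfall 2: Q = 2035 + 231.0 = 2266 L/s; C = (2035·0.7095 + 231.0·2.580)/2266 = 0.9002 mg/L.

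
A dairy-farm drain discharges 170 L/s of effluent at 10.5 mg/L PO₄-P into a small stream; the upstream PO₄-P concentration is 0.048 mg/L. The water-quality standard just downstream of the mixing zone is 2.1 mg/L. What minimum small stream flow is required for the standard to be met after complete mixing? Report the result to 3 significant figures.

696 L/s

Set C_mix = 2.1: (Q·0.04800 + 170.0·10.50) / (Q + 170.0) = 2.1
→ Q = 170.0·(10.50 − 2.1)/(2.1 − 0.04800) = 695.9 L/s.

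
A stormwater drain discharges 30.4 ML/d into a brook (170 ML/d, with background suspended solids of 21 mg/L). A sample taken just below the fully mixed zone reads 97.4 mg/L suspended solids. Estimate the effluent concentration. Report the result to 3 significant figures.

Mass balance: 170.0·21.00 + 30.40·Cₑ = 200.4·97.40
→ Cₑ = (200.4·97.40 − 170.0·21.00) / 30.40 = 524.6 mg/L.

525 mg/L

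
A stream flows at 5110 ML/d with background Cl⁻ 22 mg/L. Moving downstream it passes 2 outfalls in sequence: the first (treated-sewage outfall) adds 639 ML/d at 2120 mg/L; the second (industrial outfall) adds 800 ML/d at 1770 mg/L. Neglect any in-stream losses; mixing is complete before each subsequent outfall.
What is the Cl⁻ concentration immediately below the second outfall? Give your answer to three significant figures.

Outfall 1: combined Q = 5749 ML/d; C = (5110·22.00 + 639.0·2120)/5749 = 255.2 mg/L.
Outfall 2: combined Q = 6549 ML/d; C = (5749·255.2 + 800.0·1770)/6549 = 440.2 mg/L.

440 mg/L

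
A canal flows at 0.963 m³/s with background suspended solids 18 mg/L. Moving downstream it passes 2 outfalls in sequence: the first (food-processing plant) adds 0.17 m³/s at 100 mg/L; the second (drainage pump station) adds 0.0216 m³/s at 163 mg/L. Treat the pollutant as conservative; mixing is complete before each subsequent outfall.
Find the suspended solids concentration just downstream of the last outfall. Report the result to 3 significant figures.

32.8 mg/L

After outfall 1: Q = 0.9630 + 0.1700 = 1.133 m³/s; C = (0.9630·18.00 + 0.1700·100.0)/1.133 = 30.30 mg/L.
After outfall 2: Q = 1.133 + 0.02160 = 1.155 m³/s; C = (1.133·30.30 + 0.02160·163.0)/1.155 = 32.79 mg/L.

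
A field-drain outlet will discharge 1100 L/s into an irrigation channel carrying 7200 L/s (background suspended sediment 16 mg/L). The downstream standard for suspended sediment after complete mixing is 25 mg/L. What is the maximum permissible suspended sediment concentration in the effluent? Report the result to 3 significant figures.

83.9 mg/L

At the limit, (Qr·Cr + Qe·Cₑ)/(Qr + Qe) = 25:
Cₑ = (8300·25 − 7200·16.00) / 1100 = 83.91 mg/L.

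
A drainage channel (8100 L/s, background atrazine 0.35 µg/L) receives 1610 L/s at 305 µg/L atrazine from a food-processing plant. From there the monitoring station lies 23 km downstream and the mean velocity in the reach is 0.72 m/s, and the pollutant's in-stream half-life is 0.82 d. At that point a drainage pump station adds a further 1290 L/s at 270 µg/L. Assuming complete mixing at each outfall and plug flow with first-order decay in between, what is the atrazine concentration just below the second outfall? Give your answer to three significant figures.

64.5 µg/L

Mixed concentration C = ΣQC/ΣQ = (8100·0.3500 + 1610·305.0) / 9710 = 493900/9710 = 50.86 µg/L; combined flow 9710 L/s.
Travel time t = 23·1000 / 0.72 = 31940 s = 8.873 h.
Half-life 0.82 d → k = ln 2 / 0.82 = 0.8453 d⁻¹.
Decay over the reach: 50.86·exp(−kt) = 50.86·0.7316 = 37.21 µg/L.
Second outfall: C = (9710·37.21 + 1290·270.0)/11000 = 64.51 µg/L.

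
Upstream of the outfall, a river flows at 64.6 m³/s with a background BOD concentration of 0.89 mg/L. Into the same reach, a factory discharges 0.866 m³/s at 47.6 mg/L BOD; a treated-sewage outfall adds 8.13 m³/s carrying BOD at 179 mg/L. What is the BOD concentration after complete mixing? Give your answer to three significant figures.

21.1 mg/L

Conservation of mass: C = (64.60·0.8900 + 0.8660·47.60 + 8.130·179.0) / 73.60 = 1554/73.60 = 21.12 mg/L.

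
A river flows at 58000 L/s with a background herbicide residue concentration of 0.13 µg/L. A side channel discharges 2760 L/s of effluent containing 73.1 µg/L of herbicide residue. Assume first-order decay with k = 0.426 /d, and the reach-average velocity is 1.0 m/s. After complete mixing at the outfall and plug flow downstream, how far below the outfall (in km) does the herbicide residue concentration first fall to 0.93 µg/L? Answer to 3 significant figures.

266 km

Mixed concentration C = ΣQC/ΣQ = (58000·0.1300 + 2760·73.10) / 60760 = 209300/60760 = 3.445 µg/L.
Set 3.445·exp(−k·t) = 0.93 → t = ln(3.445/0.93)/k = 265600 s = 73.77 h.
Distance = v·t = 1.0·265600 = 265600 m = 265.6 km.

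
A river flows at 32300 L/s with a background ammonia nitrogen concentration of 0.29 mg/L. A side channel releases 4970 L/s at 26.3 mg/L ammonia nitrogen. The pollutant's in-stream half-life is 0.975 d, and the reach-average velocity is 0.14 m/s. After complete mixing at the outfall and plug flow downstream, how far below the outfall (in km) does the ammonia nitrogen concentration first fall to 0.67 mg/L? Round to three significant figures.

Conservation of mass: C = (32300·0.2900 + 4970·26.30) / 37270 = 140100/37270 = 3.758 mg/L.
Half-life 0.975 d → k = ln 2 / 0.975 = 0.7109 d⁻¹.
Set 3.758·exp(−k·t) = 0.67 → t = ln(3.758/0.67)/k = 209600 s = 58.22 h.
Distance = v·t = 0.14·209600 = 29340 m = 29.34 km.

29.3 km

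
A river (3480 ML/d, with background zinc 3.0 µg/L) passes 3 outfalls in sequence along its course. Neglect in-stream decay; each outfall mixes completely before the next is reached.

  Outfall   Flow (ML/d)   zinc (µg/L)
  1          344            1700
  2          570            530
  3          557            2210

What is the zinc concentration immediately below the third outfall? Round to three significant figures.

After outfall 1: Q = 3480 + 344.0 = 3824 ML/d; C = (3480·3.000 + 344.0·1700)/3824 = 155.7 µg/L.
After outfall 2: Q = 3824 + 570.0 = 4394 ML/d; C = (3824·155.7 + 570.0·530.0)/4394 = 204.2 µg/L.
After outfall 3: Q = 4394 + 557.0 = 4951 ML/d; C = (4394·204.2 + 557.0·2210)/4951 = 429.9 µg/L.

430 µg/L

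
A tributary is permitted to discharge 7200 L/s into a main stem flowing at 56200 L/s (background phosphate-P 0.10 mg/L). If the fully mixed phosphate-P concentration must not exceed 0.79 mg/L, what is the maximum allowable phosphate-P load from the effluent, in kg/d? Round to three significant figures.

3840 kg/d

Mass balance at the limit: 56200·0.1000 + 7200·Cₑ = 63400·0.79 → Cₑ = 6.176 mg/L.
7200 L/s = 7.200 m³/s. Load = 7.200 m³/s × 6.176 g/m³ × 86 400 s/d = 3842 kg/d.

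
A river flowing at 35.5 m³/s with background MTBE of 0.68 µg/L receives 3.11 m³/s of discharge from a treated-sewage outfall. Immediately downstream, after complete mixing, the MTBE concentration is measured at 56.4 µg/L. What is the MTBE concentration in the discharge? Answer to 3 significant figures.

Mass balance: 35.50·0.6800 + 3.110·Cₑ = 38.61·56.40
→ Cₑ = (38.61·56.40 − 35.50·0.6800) / 3.110 = 692.4 µg/L.

692 µg/L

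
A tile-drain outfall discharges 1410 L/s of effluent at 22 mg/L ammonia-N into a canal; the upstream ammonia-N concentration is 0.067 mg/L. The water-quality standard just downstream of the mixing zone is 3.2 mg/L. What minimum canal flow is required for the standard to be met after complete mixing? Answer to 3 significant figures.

8460 L/s

Set C_mix = 3.2: (Q·0.06700 + 1410·22.00) / (Q + 1410) = 3.2
→ Q = 1410·(22.00 − 3.2)/(3.2 − 0.06700) = 8461 L/s.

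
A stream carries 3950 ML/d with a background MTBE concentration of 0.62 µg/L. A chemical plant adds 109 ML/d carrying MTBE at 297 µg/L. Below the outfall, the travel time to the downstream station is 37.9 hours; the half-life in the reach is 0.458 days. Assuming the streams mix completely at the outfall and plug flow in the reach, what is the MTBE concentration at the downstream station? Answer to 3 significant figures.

0.786 µg/L

After mixing, C = (3950·0.6200 + 109.0·297.0) / 4059 = 34820/4059 = 8.579 µg/L.
Half-life 0.458 d → k = ln 2 / 0.458 = 1.513 d⁻¹.
Decay over the reach: 8.579·exp(−kt) = 8.579·0.09163 = 0.7861 µg/L.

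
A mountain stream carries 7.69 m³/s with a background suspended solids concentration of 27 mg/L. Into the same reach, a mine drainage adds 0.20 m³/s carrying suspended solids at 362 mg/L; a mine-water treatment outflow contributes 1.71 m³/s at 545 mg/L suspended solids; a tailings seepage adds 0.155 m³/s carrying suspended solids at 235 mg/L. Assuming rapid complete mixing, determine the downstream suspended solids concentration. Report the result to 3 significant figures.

Mixed concentration C = ΣQC/ΣQ = (7.690·27.00 + 0.2000·362.0 + 1.710·545.0 + 0.1550·235.0) / 9.755 = 1248/9.755 = 128.0 mg/L.

128 mg/L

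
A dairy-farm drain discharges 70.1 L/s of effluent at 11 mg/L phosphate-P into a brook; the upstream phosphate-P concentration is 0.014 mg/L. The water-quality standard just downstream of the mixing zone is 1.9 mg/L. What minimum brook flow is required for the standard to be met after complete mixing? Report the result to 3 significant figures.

338 L/s

Set C_mix = 1.9: (Q·0.01400 + 70.10·11.00) / (Q + 70.10) = 1.9
→ Q = 70.10·(11.00 − 1.9)/(1.9 − 0.01400) = 338.2 L/s.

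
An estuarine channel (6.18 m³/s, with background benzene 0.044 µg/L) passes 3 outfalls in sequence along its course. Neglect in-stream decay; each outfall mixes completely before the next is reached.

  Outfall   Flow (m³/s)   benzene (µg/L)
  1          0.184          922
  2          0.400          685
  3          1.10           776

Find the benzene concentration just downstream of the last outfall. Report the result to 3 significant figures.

165 µg/L

After outfall 1: Q = 6.180 + 0.1840 = 6.364 m³/s; C = (6.180·0.04400 + 0.1840·922.0)/6.364 = 26.70 µg/L.
After outfall 2: Q = 6.364 + 0.4000 = 6.764 m³/s; C = (6.364·26.70 + 0.4000·685.0)/6.764 = 65.63 µg/L.
After outfall 3: Q = 6.764 + 1.100 = 7.864 m³/s; C = (6.764·65.63 + 1.100·776.0)/7.864 = 165.0 µg/L.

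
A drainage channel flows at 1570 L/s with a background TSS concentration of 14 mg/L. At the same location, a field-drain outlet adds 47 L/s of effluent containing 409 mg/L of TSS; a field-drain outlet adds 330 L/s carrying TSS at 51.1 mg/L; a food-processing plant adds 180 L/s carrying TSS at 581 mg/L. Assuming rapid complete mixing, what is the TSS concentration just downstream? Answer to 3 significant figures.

Mass balance: C = (1570·14.00 + 47.00·409.0 + 330.0·51.10 + 180.0·581.0) / 2127 = 162600/2127 = 76.47 mg/L.

76.5 mg/L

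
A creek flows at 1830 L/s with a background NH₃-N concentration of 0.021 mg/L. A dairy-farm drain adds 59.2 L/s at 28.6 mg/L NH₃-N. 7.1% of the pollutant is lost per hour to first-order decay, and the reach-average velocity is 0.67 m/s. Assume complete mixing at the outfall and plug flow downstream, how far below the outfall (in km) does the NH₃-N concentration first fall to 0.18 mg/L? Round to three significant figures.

Flow-weighted average: C = (1830·0.02100 + 59.20·28.60) / 1889 = 1732/1889 = 0.9166 mg/L.
7.1%/h lost → k = −ln(1 − 0.071) = 0.07365 h⁻¹.
Set 0.9166·exp(−k·t) = 0.18 → t = ln(0.9166/0.18)/k = 79560 s = 22.10 h.
Distance = v·t = 0.67·79560 = 53310 m = 53.31 km.

53.3 km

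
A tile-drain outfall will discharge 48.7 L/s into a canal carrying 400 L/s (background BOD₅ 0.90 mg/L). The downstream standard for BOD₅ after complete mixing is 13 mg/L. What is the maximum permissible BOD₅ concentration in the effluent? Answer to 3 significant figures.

At the limit, (Qr·Cr + Qe·Cₑ)/(Qr + Qe) = 13:
Cₑ = (448.7·13 − 400.0·0.9000) / 48.70 = 112.4 mg/L.

112 mg/L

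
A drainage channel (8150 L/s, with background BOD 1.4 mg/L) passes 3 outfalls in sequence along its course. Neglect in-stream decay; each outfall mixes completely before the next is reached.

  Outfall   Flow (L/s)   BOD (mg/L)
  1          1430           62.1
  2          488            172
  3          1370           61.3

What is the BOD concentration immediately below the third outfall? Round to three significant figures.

23.4 mg/L

Outfall 1: combined Q = 9580 L/s; C = (8150·1.400 + 1430·62.10)/9580 = 10.46 mg/L.
Outfall 2: combined Q = 10070 L/s; C = (9580·10.46 + 488.0·172.0)/10070 = 18.29 mg/L.
Outfall 3: combined Q = 11440 L/s; C = (10070·18.29 + 1370·61.30)/11440 = 23.44 mg/L.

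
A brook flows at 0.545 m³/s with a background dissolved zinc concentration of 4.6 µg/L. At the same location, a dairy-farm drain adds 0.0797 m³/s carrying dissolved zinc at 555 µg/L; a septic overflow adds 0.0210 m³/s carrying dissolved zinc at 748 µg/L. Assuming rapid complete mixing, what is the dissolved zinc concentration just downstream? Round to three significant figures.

After mixing, C = (0.5450·4.600 + 0.07970·555.0 + 0.02100·748.0) / 0.6457 = 62.45/0.6457 = 96.71 µg/L.

96.7 µg/L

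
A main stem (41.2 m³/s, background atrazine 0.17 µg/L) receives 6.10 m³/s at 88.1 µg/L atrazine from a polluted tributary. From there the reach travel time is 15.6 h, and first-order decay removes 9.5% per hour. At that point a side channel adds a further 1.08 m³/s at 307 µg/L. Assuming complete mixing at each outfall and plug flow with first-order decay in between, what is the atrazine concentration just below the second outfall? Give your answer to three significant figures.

9.22 µg/L

After mixing, C = (41.20·0.1700 + 6.100·88.10) / 47.30 = 544.4/47.30 = 11.51 µg/L; combined flow 47.30 m³/s.
9.5%/h lost → k = −ln(1 − 0.095) = 0.09982 h⁻¹.
Decay over the reach: 11.51·exp(−kt) = 11.51·0.2107 = 2.425 µg/L.
Second outfall: C = (47.30·2.425 + 1.080·307.0)/48.38 = 9.225 µg/L.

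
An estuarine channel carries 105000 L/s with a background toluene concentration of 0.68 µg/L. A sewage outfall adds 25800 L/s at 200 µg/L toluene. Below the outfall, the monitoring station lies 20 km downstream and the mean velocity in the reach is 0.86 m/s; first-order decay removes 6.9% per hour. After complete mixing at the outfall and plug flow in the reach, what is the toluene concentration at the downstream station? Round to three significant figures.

Mixed concentration C = ΣQC/ΣQ = (105000·0.6800 + 25800·200.0) / 130800 = 5231000/130800 = 40.00 µg/L.
Travel time t = 20·1000 / 0.86 = 23260 s = 6.460 h.
6.9%/h lost → k = −ln(1 − 0.069) = 0.07150 h⁻¹.
Applying C = C₀e^(−kt): 40.00 × 0.6301 = 25.20 µg/L.

25.2 µg/L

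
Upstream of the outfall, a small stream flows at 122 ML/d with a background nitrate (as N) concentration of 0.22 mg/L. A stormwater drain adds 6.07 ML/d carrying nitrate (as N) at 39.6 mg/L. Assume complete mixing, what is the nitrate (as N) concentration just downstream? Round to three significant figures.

Conservation of mass: C = (122.0·0.2200 + 6.070·39.60) / 128.1 = 267.2/128.1 = 2.086 mg/L.

2.09 mg/L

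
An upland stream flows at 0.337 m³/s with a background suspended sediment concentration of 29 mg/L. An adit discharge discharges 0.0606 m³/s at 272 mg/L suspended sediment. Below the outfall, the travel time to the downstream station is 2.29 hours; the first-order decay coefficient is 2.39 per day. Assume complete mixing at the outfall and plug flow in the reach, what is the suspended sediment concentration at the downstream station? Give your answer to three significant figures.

52.6 mg/L

Conservation of mass: C = (0.3370·29.00 + 0.06060·272.0) / 0.3976 = 26.26/0.3976 = 66.04 mg/L.
After decay, C = 66.04 × e^(−kt) = 66.04 × 0.7961 = 52.57 mg/L.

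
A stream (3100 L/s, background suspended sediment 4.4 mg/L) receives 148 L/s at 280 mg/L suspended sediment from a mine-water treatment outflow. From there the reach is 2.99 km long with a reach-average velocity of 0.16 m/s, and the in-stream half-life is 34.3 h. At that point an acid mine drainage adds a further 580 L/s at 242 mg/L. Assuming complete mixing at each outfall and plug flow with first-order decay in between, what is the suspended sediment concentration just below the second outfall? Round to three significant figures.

Flow-weighted average: C = (3100·4.400 + 148.0·280.0) / 3248 = 55080/3248 = 16.96 mg/L; combined flow 3248 L/s.
Travel time t = 2.99·1000 / 0.16 = 18690 s = 5.191 h.
Half-life 34.3 h → k = ln 2 / 34.3 = 0.02021 h⁻¹ = 0.4850 d⁻¹.
Applying C = C₀e^(−kt): 16.96 × 0.9004 = 15.27 mg/L.
Second outfall: C = (3248·15.27 + 580.0·242.0)/3828 = 49.62 mg/L.

49.6 mg/L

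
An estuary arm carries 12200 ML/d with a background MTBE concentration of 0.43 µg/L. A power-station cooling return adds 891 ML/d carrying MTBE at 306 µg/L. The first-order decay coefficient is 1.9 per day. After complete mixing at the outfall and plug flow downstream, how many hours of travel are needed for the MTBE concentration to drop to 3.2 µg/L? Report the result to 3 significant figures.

Mass balance: C = (12200·0.4300 + 891.0·306.0) / 13090 = 277900/13090 = 21.23 µg/L.
21.23·exp(−k·t) = 3.2 → t = ln(21.23/3.2)/k = 86040 s = 23.90 h.

23.9 h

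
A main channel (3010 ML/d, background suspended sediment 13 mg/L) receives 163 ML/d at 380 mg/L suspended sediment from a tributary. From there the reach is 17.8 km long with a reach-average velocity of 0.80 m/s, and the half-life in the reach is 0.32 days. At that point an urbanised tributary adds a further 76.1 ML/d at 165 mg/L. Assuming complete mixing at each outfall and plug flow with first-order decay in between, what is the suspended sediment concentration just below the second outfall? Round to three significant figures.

Mass balance: C = (3010·13.00 + 163.0·380.0) / 3173 = 101100/3173 = 31.85 mg/L; combined flow 3173 ML/d.
Travel time t = 17.8·1000 / 0.80 = 22250 s = 6.181 h.
Half-life 0.32 d → k = ln 2 / 0.32 = 2.166 d⁻¹.
First-order decay: C = 31.85·exp(−k·t) = 31.85·0.5725 = 18.23 mg/L.
Second outfall: C = (3173·18.23 + 76.10·165.0)/3249 = 21.67 mg/L.

21.7 mg/L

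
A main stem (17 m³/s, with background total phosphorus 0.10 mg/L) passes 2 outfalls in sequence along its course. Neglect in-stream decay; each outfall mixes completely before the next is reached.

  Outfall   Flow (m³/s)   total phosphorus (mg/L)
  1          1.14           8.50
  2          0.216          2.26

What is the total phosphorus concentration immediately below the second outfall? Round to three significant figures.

Outfall 1: combined Q = 18.14 m³/s; C = (17.00·0.1000 + 1.140·8.500)/18.14 = 0.6279 mg/L.
Outfall 2: combined Q = 18.36 m³/s; C = (18.14·0.6279 + 0.2160·2.260)/18.36 = 0.6471 mg/L.

0.647 mg/L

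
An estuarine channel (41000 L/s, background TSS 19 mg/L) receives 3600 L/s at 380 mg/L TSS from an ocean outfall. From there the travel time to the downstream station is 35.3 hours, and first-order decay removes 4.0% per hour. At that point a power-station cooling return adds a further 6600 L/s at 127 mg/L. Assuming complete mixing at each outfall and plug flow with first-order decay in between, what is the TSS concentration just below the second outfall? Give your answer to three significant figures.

26.3 mg/L

Flow-weighted average: C = (41000·19.00 + 3600·380.0) / 44600 = 2147000/44600 = 48.14 mg/L; combined flow 44600 L/s.
4.0%/h lost → k = −ln(1 − 0.04) = 0.04082 h⁻¹.
Applying C = C₀e^(−kt): 48.14 × 0.2367 = 11.39 mg/L.
Second outfall: C = (44600·11.39 + 6600·127.0)/51200 = 26.30 mg/L.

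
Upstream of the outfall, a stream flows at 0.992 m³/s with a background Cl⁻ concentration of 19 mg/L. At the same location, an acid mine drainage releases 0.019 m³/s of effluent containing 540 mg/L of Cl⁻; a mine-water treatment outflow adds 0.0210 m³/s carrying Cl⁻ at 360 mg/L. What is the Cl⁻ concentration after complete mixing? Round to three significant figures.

After mixing, C = (0.9920·19.00 + 0.01900·540.0 + 0.02100·360.0) / 1.032 = 36.67/1.032 = 35.53 mg/L.

35.5 mg/L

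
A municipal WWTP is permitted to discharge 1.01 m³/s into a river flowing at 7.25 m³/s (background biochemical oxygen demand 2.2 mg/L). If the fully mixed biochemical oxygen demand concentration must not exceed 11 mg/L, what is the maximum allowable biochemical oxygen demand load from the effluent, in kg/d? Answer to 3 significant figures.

Mass balance at the limit: 7.250·2.200 + 1.010·Cₑ = 8.260·11 → Cₑ = 74.17 mg/L.
Load = 1.010 m³/s × 74.17 g/m³ × 86 400 s/d = 6472 kg/d.

6470 kg/d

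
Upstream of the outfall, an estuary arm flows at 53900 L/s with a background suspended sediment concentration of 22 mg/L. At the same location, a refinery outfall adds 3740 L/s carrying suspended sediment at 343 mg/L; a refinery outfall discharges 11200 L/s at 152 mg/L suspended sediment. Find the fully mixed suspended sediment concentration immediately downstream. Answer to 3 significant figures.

Mixed concentration C = ΣQC/ΣQ = (53900·22.00 + 3740·343.0 + 11200·152.0) / 68840 = 4171000/68840 = 60.59 mg/L.

60.6 mg/L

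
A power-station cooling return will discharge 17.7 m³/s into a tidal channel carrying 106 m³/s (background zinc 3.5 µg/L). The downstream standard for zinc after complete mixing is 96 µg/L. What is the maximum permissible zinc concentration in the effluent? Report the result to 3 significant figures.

At the limit, (Qr·Cr + Qe·Cₑ)/(Qr + Qe) = 96:
Cₑ = (123.7·96 − 106.0·3.500) / 17.70 = 650.0 µg/L.

650 µg/L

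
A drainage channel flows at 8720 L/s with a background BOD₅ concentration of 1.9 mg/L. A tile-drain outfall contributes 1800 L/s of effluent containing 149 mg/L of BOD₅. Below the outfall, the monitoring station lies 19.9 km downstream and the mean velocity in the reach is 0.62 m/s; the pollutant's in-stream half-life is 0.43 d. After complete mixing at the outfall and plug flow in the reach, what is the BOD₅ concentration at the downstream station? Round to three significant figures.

After mixing, C = (8720·1.900 + 1800·149.0) / 10520 = 284800/10520 = 27.07 mg/L.
Travel time t = 19.9·1000 / 0.62 = 32100 s = 8.916 h.
Half-life 0.43 d → k = ln 2 / 0.43 = 1.612 d⁻¹.
After decay, C = 27.07 × e^(−kt) = 27.07 × 0.5495 = 14.87 mg/L.

14.9 mg/L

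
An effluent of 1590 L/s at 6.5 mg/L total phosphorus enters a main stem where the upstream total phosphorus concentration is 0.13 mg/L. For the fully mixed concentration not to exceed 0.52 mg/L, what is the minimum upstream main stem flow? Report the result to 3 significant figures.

24400 L/s

Set C_mix = 0.52: (Q·0.1300 + 1590·6.500) / (Q + 1590) = 0.52
→ Q = 1590·(6.500 − 0.52)/(0.52 − 0.1300) = 24380 L/s.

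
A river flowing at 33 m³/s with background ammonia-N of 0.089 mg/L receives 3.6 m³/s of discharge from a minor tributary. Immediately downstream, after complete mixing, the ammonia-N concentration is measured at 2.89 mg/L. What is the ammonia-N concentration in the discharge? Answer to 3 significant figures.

28.6 mg/L

Mass balance: 33.00·0.08900 + 3.600·Cₑ = 36.60·2.890
→ Cₑ = (36.60·2.890 − 33.00·0.08900) / 3.600 = 28.57 mg/L.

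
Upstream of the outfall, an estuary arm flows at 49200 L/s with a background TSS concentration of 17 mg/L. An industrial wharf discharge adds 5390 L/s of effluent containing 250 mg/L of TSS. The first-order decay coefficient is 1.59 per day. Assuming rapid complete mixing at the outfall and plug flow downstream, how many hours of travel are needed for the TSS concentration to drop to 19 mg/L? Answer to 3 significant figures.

Conservation of mass: C = (49200·17.00 + 5390·250.0) / 54590 = 2184000/54590 = 40.01 mg/L.
40.01·exp(−k·t) = 19 → t = ln(40.01/19)/k = 40460 s = 11.24 h.

11.2 h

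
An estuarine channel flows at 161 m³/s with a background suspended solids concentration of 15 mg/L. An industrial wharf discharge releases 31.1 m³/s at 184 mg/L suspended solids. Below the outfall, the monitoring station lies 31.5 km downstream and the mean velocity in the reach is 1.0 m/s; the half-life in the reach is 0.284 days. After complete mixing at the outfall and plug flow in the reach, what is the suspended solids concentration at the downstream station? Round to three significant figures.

Conservation of mass: C = (161.0·15.00 + 31.10·184.0) / 192.1 = 8137/192.1 = 42.36 mg/L.
Travel time t = 31.5·1000 / 1.0 = 31500 s = 8.750 h.
Half-life 0.284 d → k = ln 2 / 0.284 = 2.441 d⁻¹.
Decay over the reach: 42.36·exp(−kt) = 42.36·0.4107 = 17.40 mg/L.

17.4 mg/L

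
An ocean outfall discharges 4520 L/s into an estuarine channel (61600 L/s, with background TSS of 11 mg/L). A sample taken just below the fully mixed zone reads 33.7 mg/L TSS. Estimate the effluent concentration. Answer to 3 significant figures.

Mass balance: 61600·11.00 + 4520·Cₑ = 66120·33.70
→ Cₑ = (66120·33.70 − 61600·11.00) / 4520 = 343.1 mg/L.

343 mg/L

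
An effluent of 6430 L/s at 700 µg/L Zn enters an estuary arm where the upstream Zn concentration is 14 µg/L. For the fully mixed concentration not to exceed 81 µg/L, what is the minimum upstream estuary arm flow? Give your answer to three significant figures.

Set C_mix = 81: (Q·14.00 + 6430·700.0) / (Q + 6430) = 81
→ Q = 6430·(700.0 − 81)/(81 − 14.00) = 59410 L/s.

59400 L/s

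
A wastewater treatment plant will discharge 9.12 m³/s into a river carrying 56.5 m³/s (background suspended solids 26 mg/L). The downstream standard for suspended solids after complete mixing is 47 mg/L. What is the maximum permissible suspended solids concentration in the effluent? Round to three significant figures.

177 mg/L

At the limit, (Qr·Cr + Qe·Cₑ)/(Qr + Qe) = 47:
Cₑ = (65.62·47 − 56.50·26.00) / 9.120 = 177.1 mg/L.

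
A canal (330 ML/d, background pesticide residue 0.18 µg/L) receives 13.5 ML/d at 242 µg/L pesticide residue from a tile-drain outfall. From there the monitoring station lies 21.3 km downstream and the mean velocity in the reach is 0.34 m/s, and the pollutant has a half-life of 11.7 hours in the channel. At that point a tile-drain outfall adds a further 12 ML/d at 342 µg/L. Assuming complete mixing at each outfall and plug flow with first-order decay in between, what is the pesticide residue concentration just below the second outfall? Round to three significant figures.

14.9 µg/L

Conservation of mass: C = (330.0·0.1800 + 13.50·242.0) / 343.5 = 3326/343.5 = 9.684 µg/L; combined flow 343.5 ML/d.
Travel time t = 21.3·1000 / 0.34 = 62650 s = 17.40 h.
Half-life 11.7 h → k = ln 2 / 11.7 = 0.05924 h⁻¹ = 1.422 d⁻¹.
Applying C = C₀e^(−kt): 9.684 × 0.3567 = 3.454 µg/L.
At the second outfall, C = (343.5·3.454 + 12.00·342.0) / (343.5 + 12.00) = 14.88 µg/L.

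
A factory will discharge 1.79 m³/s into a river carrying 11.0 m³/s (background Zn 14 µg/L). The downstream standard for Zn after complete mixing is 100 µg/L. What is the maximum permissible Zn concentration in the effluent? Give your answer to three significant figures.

628 µg/L

At the limit, (Qr·Cr + Qe·Cₑ)/(Qr + Qe) = 100:
Cₑ = (12.79·100 − 11.00·14.00) / 1.790 = 628.5 µg/L.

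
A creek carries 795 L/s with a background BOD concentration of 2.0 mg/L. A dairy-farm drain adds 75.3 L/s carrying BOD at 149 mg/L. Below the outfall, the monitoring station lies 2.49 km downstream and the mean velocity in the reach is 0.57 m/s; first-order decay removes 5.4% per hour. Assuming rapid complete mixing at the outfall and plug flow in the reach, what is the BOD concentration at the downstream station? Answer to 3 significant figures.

13.8 mg/L

After mixing, C = (795.0·2.000 + 75.30·149.0) / 870.3 = 12810/870.3 = 14.72 mg/L.
Travel time t = 2.49·1000 / 0.57 = 4368 s = 1.213 h.
5.4%/h lost → k = −ln(1 − 0.054) = 0.05551 h⁻¹.
Decay over the reach: 14.72·exp(−kt) = 14.72·0.9349 = 13.76 mg/L.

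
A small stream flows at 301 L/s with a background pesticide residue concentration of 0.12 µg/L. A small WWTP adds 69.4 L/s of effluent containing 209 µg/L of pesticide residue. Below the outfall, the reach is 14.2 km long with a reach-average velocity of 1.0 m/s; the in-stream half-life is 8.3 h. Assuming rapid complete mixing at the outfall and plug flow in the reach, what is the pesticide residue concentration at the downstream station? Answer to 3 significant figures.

28.2 µg/L

Conservation of mass: C = (301.0·0.1200 + 69.40·209.0) / 370.4 = 14540/370.4 = 39.26 µg/L.
Travel time t = 14.2·1000 / 1.0 = 14200 s = 3.944 h.
Half-life 8.3 h → k = ln 2 / 8.3 = 0.08351 h⁻¹ = 2.004 d⁻¹.
First-order decay: C = 39.26·exp(−k·t) = 39.26·0.7193 = 28.24 µg/L.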